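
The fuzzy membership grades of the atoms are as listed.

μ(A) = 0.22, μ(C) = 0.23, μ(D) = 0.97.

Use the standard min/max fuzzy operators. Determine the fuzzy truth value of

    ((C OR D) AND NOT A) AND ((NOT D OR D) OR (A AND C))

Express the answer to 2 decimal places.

C OR D = max(a, b) on (0.23, 0.97) = 0.97
NOT A = 1 − 0.22 = 0.78
(C OR D) AND NOT A = min(a, b) on (0.97, 0.78) = 0.78
NOT D = 1 − 0.97 = 0.03
NOT D OR D = max(a, b) on (0.03, 0.97) = 0.97
A AND C = min(a, b) on (0.22, 0.23) = 0.22
(NOT D OR D) OR (A AND C) = max(a, b) on (0.97, 0.22) = 0.97
((C OR D) AND NOT A) AND ((NOT D OR D) OR (A AND C)) = min(a, b) on (0.78, 0.97) = 0.78

0.78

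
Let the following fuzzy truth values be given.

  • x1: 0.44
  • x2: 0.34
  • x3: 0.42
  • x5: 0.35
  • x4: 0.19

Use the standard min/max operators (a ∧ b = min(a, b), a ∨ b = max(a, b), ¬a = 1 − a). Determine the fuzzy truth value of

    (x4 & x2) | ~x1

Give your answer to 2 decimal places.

0.56

x4 & x2 = min(a, b) on (0.19, 0.34) = 0.19
~x1 = 1 − 0.44 = 0.56
(x4 & x2) | ~x1 = max(a, b) on (0.19, 0.56) = 0.56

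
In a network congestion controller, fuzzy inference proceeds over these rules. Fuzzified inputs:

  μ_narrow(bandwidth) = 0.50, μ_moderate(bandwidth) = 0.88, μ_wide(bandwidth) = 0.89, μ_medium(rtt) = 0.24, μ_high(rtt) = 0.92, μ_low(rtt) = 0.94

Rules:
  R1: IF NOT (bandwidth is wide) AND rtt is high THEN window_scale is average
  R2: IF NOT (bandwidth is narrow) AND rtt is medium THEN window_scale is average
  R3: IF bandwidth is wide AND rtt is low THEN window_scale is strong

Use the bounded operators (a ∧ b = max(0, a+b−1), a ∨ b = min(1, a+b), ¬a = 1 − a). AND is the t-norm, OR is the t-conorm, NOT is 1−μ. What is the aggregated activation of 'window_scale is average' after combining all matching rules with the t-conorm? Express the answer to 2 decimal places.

R1: ¬wide=1−0.89=0.11, high=0.92; AND[max(0, a+b−1)] → w = 0.03
R2: ¬narrow=1−0.50=0.50, medium=0.24; AND[max(0, a+b−1)] → w = 0.00
R3: wide=0.89, low=0.94; AND[max(0, a+b−1)] → w = 0.83
Rules with consequent 'average': {R1, R2} → strengths 0.03, 0.00
Aggregate via t-conorm [min(1, a+b)]: 0.03

0.03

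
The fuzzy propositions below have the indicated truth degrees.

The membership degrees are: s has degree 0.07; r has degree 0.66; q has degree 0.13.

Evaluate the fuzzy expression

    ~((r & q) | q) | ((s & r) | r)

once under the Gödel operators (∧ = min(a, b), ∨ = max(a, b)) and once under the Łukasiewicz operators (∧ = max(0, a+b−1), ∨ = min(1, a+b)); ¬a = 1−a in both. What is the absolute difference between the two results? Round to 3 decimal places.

0.130

Under Gödel:
  r & q = min(a, b) on (0.66, 0.13) = 0.13
  (r & q) | q = max(a, b) on (0.13, 0.13) = 0.13
  ~((r & q) | q) = 1 − 0.13 = 0.87
  s & r = min(a, b) on (0.07, 0.66) = 0.07
  (s & r) | r = max(a, b) on (0.07, 0.66) = 0.66
  ~((r & q) | q) | ((s & r) | r) = max(a, b) on (0.87, 0.66) = 0.87
  → value = 0.8700
Under Łukasiewicz:
  r & q = max(0, a+b−1) on (0.66, 0.13) = 0.00
  (r & q) | q = min(1, a+b) on (0.00, 0.13) = 0.13
  ~((r & q) | q) = 1 − 0.13 = 0.87
  s & r = max(0, a+b−1) on (0.07, 0.66) = 0.00
  (s & r) | r = min(1, a+b) on (0.00, 0.66) = 0.66
  ~((r & q) | q) | ((s & r) | r) = min(1, a+b) on (0.87, 0.66) = 1.00
  → value = 1.0000
|0.8700 − 1.0000| = 0.130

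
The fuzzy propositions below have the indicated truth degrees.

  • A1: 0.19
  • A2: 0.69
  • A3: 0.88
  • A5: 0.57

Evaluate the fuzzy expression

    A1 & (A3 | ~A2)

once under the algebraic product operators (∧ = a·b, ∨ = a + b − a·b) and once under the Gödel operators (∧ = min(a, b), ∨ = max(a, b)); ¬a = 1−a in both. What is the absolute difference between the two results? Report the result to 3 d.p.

0.016

Under algebraic product:
  ~A2 = 1 − 0.6900 = 0.3100
  A3 | ~A2 = a + b − a·b on (0.8800, 0.3100) = 0.9172
  A1 & (A3 | ~A2) = a·b on (0.1900, 0.9172) = 0.1743
  → value = 0.1743
Under Gödel:
  ~A2 = 1 − 0.69 = 0.31
  A3 | ~A2 = max(a, b) on (0.88, 0.31) = 0.88
  A1 & (A3 | ~A2) = min(a, b) on (0.19, 0.88) = 0.19
  → value = 0.1900
|0.1743 − 0.1900| = 0.016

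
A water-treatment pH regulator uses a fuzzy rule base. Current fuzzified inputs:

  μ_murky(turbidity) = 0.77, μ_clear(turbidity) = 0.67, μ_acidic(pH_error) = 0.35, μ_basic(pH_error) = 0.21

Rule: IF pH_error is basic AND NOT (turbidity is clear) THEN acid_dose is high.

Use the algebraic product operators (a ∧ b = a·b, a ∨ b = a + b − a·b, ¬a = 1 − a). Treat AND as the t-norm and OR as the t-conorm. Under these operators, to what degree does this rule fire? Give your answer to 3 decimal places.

0.069

firing strength: basic=0.21, ¬clear=1−0.67=0.33; AND[a·b] → w = 0.0693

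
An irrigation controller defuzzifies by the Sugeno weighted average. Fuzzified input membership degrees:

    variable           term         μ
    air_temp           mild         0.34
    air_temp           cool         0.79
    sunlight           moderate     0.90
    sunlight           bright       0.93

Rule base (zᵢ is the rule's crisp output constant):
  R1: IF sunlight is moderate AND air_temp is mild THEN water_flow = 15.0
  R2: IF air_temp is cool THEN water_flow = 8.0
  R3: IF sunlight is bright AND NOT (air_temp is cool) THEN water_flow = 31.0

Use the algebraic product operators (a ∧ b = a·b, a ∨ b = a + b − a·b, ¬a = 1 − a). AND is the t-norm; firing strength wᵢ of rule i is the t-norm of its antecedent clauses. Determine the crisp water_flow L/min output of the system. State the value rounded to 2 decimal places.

R1 (z=15.0): moderate=0.90, mild=0.34; AND[a·b] → w = 0.3060
R2 (z=8.0): cool=0.79 → w = 0.7900
R3 (z=31.0): bright=0.93, ¬cool=1−0.79=0.21; AND[a·b] → w = 0.1953
Weighted average = (0.3060·15.0 + 0.7900·8.0 + 0.1953·31.0) / (0.3060 + 0.7900 + 0.1953)
  = 16.9643 / 1.2913 = 13.14

13.14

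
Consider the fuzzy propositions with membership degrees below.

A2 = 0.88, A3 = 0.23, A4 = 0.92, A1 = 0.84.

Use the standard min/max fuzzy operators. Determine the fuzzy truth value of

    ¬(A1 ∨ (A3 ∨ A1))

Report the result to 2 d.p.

0.16

A3 ∨ A1 = max(a, b) on (0.23, 0.84) = 0.84
A1 ∨ (A3 ∨ A1) = max(a, b) on (0.84, 0.84) = 0.84
¬(A1 ∨ (A3 ∨ A1)) = 1 − 0.84 = 0.16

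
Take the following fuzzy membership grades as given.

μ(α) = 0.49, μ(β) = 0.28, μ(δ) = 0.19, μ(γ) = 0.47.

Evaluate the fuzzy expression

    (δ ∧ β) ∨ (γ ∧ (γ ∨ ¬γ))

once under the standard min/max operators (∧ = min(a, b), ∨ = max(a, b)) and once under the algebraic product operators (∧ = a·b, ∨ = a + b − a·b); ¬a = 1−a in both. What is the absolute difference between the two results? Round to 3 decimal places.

Under standard min/max:
  δ ∧ β = min(a, b) on (0.19, 0.28) = 0.19
  ¬γ = 1 − 0.47 = 0.53
  γ ∨ ¬γ = max(a, b) on (0.47, 0.53) = 0.53
  γ ∧ (γ ∨ ¬γ) = min(a, b) on (0.47, 0.53) = 0.47
  (δ ∧ β) ∨ (γ ∧ (γ ∨ ¬γ)) = max(a, b) on (0.19, 0.47) = 0.47
  → value = 0.4700
Under algebraic product:
  δ ∧ β = a·b on (0.1900, 0.2800) = 0.0532
  ¬γ = 1 − 0.4700 = 0.5300
  γ ∨ ¬γ = a + b − a·b on (0.4700, 0.5300) = 0.7509
  γ ∧ (γ ∨ ¬γ) = a·b on (0.4700, 0.7509) = 0.3529
  (δ ∧ β) ∨ (γ ∧ (γ ∨ ¬γ)) = a + b − a·b on (0.0532, 0.3529) = 0.3873
  → value = 0.3873
|0.4700 − 0.3873| = 0.083

0.083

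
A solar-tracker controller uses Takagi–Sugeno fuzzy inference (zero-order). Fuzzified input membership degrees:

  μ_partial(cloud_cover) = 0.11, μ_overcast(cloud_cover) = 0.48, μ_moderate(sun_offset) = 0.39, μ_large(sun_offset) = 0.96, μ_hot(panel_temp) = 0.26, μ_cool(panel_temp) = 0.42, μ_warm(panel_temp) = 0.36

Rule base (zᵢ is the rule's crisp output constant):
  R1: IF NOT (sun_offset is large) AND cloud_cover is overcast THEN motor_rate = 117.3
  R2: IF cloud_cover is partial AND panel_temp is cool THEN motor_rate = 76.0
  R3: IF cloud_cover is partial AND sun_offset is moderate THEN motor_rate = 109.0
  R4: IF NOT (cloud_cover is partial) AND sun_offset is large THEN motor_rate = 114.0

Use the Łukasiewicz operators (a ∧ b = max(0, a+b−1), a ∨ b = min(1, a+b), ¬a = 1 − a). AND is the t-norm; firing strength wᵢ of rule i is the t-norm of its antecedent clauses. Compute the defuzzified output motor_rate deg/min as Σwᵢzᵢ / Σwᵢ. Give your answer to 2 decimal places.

R1 (z=117.3): ¬large=1−0.96=0.04, overcast=0.48; AND[max(0, a+b−1)] → w = 0.00
R2 (z=76.0): partial=0.11, cool=0.42; AND[max(0, a+b−1)] → w = 0.00
R3 (z=109.0): partial=0.11, moderate=0.39; AND[max(0, a+b−1)] → w = 0.00
R4 (z=114.0): ¬partial=1−0.11=0.89, large=0.96; AND[max(0, a+b−1)] → w = 0.85
Weighted average = (0.00·117.3 + 0.00·76.0 + 0.00·109.0 + 0.85·114.0) / (0.00 + 0.00 + 0.00 + 0.85)
  = 96.9000 / 0.8500 = 114.00

114.00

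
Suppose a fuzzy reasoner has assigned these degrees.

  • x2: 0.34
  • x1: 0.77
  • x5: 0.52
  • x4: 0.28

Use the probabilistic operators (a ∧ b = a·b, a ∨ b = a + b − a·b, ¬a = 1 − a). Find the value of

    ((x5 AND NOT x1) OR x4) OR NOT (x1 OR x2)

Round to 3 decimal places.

0.462

NOT x1 = 1 − 0.7700 = 0.2300
x5 AND NOT x1 = a·b on (0.5200, 0.2300) = 0.1196
(x5 AND NOT x1) OR x4 = a + b − a·b on (0.1196, 0.2800) = 0.3661
x1 OR x2 = a + b − a·b on (0.7700, 0.3400) = 0.8482
NOT (x1 OR x2) = 1 − 0.8482 = 0.1518
((x5 AND NOT x1) OR x4) OR NOT (x1 OR x2) = a + b − a·b on (0.3661, 0.1518) = 0.4623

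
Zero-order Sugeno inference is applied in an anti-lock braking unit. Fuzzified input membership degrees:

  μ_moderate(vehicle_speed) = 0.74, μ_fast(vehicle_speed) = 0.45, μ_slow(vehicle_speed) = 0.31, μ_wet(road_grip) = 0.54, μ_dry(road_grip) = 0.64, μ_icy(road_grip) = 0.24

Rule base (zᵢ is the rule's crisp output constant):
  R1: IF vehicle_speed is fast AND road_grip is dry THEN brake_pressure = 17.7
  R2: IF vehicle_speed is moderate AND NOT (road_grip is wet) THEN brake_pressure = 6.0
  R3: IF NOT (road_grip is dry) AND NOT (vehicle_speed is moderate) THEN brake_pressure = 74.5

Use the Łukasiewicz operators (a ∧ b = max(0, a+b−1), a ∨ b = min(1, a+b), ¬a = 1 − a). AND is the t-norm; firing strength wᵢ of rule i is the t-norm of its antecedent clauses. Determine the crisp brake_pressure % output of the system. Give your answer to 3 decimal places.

R1 (z=17.7): fast=0.45, dry=0.64; AND[max(0, a+b−1)] → w = 0.09
R2 (z=6.0): moderate=0.74, ¬wet=1−0.54=0.46; AND[max(0, a+b−1)] → w = 0.20
R3 (z=74.5): ¬dry=1−0.64=0.36, ¬moderate=1−0.74=0.26; AND[max(0, a+b−1)] → w = 0.00
Weighted average = (0.09·17.7 + 0.20·6.0 + 0.00·74.5) / (0.09 + 0.20 + 0.00)
  = 2.7930 / 0.2900 = 9.631

9.631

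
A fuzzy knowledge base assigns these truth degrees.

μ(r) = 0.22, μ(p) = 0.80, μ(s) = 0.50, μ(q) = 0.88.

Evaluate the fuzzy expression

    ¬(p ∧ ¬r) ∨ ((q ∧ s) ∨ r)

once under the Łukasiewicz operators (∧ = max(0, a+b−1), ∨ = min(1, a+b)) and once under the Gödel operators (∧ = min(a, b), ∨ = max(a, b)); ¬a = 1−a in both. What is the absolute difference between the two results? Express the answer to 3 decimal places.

Under Łukasiewicz:
  ¬r = 1 − 0.22 = 0.78
  p ∧ ¬r = max(0, a+b−1) on (0.80, 0.78) = 0.58
  ¬(p ∧ ¬r) = 1 − 0.58 = 0.42
  q ∧ s = max(0, a+b−1) on (0.88, 0.50) = 0.38
  (q ∧ s) ∨ r = min(1, a+b) on (0.38, 0.22) = 0.60
  ¬(p ∧ ¬r) ∨ ((q ∧ s) ∨ r) = min(1, a+b) on (0.42, 0.60) = 1.00
  → value = 1.0000
Under Gödel:
  ¬r = 1 − 0.22 = 0.78
  p ∧ ¬r = min(a, b) on (0.80, 0.78) = 0.78
  ¬(p ∧ ¬r) = 1 − 0.78 = 0.22
  q ∧ s = min(a, b) on (0.88, 0.50) = 0.50
  (q ∧ s) ∨ r = max(a, b) on (0.50, 0.22) = 0.50
  ¬(p ∧ ¬r) ∨ ((q ∧ s) ∨ r) = max(a, b) on (0.22, 0.50) = 0.50
  → value = 0.5000
|1.0000 − 0.5000| = 0.500

0.500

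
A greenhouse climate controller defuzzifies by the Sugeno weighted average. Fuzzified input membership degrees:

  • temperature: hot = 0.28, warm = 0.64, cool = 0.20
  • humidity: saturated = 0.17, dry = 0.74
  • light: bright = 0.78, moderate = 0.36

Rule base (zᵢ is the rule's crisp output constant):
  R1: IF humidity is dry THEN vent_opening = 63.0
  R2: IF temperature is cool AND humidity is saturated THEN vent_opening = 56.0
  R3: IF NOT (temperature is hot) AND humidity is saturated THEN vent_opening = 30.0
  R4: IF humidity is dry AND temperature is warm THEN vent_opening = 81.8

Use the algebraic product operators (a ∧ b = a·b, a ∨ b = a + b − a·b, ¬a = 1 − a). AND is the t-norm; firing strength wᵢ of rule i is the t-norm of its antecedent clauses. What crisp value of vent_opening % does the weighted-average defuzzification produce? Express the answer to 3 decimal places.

66.377

R1 (z=63.0): dry=0.74 → w = 0.7400
R2 (z=56.0): cool=0.20, saturated=0.17; AND[a·b] → w = 0.0340
R3 (z=30.0): ¬hot=1−0.28=0.72, saturated=0.17; AND[a·b] → w = 0.1224
R4 (z=81.8): dry=0.74, warm=0.64; AND[a·b] → w = 0.4736
Weighted average = (0.7400·63.0 + 0.0340·56.0 + 0.1224·30.0 + 0.4736·81.8) / (0.7400 + 0.0340 + 0.1224 + 0.4736)
  = 90.9365 / 1.3700 = 66.377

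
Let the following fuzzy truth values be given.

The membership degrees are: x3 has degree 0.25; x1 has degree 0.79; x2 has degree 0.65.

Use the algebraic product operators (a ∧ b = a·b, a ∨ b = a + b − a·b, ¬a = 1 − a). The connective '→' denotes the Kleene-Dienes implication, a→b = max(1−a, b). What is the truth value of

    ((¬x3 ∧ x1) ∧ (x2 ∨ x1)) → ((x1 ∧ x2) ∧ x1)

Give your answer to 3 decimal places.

¬x3 = 1 − 0.2500 = 0.7500
¬x3 ∧ x1 = a·b on (0.7500, 0.7900) = 0.5925
x2 ∨ x1 = a + b − a·b on (0.6500, 0.7900) = 0.9265
(¬x3 ∧ x1) ∧ (x2 ∨ x1) = a·b on (0.5925, 0.9265) = 0.5490
x1 ∧ x2 = a·b on (0.7900, 0.6500) = 0.5135
(x1 ∧ x2) ∧ x1 = a·b on (0.5135, 0.7900) = 0.4057
((¬x3 ∧ x1) ∧ (x2 ∨ x1)) → ((x1 ∧ x2) ∧ x1)  [Kleene-Dienes: max(1−a, b)] with a=0.5490, b=0.4057 → 0.4510

0.451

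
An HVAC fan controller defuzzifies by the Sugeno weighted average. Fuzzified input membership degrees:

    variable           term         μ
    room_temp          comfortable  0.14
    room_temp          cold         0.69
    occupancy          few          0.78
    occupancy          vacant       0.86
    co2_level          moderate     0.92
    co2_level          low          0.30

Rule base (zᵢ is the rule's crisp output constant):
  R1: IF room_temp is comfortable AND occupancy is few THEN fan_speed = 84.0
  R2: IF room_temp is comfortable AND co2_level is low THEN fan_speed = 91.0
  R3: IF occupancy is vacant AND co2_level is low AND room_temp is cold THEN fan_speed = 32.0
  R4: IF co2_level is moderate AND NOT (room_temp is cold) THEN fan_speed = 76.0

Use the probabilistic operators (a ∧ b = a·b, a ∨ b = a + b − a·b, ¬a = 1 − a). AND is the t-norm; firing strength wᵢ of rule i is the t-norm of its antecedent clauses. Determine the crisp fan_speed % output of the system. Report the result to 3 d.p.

R1 (z=84.0): comfortable=0.14, few=0.78; AND[a·b] → w = 0.1092
R2 (z=91.0): comfortable=0.14, low=0.30; AND[a·b] → w = 0.0420
R3 (z=32.0): vacant=0.86, low=0.30, cold=0.69; AND[a·b] → w = 0.1780
R4 (z=76.0): moderate=0.92, ¬cold=1−0.69=0.31; AND[a·b] → w = 0.2852
Weighted average = (0.1092·84.0 + 0.0420·91.0 + 0.1780·32.0 + 0.2852·76.0) / (0.1092 + 0.0420 + 0.1780 + 0.2852)
  = 40.3666 / 0.6144 = 65.699

65.699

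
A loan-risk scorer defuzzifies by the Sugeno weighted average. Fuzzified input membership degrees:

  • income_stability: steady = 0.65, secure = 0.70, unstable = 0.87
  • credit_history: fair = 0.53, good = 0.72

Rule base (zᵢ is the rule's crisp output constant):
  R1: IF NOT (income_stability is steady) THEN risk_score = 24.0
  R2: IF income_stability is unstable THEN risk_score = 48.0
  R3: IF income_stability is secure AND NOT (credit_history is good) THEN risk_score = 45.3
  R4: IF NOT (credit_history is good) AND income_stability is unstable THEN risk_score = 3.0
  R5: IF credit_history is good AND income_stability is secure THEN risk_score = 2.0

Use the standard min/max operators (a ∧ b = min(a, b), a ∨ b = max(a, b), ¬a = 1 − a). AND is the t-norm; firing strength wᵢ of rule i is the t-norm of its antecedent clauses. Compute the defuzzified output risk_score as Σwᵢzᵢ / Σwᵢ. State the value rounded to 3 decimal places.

26.244

R1 (z=24.0): ¬steady=1−0.65=0.35 → w = 0.35
R2 (z=48.0): unstable=0.87 → w = 0.87
R3 (z=45.3): secure=0.70, ¬good=1−0.72=0.28; AND[min(a, b)] → w = 0.28
R4 (z=3.0): ¬good=1−0.72=0.28, unstable=0.87; AND[min(a, b)] → w = 0.28
R5 (z=2.0): good=0.72, secure=0.70; AND[min(a, b)] → w = 0.70
Weighted average = (0.35·24.0 + 0.87·48.0 + 0.28·45.3 + 0.28·3.0 + 0.70·2.0) / (0.35 + 0.87 + 0.28 + 0.28 + 0.70)
  = 65.0840 / 2.4800 = 26.244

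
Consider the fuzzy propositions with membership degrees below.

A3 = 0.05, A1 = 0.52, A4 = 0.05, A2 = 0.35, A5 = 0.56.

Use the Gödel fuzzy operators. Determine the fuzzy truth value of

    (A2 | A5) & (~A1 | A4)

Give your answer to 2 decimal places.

0.48

A2 | A5 = max(a, b) on (0.35, 0.56) = 0.56
~A1 = 1 − 0.52 = 0.48
~A1 | A4 = max(a, b) on (0.48, 0.05) = 0.48
(A2 | A5) & (~A1 | A4) = min(a, b) on (0.56, 0.48) = 0.48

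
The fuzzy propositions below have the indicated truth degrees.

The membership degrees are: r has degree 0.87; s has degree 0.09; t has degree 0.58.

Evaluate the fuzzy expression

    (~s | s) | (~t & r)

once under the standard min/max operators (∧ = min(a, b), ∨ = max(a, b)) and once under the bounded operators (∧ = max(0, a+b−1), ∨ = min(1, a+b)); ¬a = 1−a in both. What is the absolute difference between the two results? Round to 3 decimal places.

0.090

Under standard min/max:
  ~s = 1 − 0.09 = 0.91
  ~s | s = max(a, b) on (0.91, 0.09) = 0.91
  ~t = 1 − 0.58 = 0.42
  ~t & r = min(a, b) on (0.42, 0.87) = 0.42
  (~s | s) | (~t & r) = max(a, b) on (0.91, 0.42) = 0.91
  → value = 0.9100
Under bounded:
  ~s = 1 − 0.09 = 0.91
  ~s | s = min(1, a+b) on (0.91, 0.09) = 1.00
  ~t = 1 − 0.58 = 0.42
  ~t & r = max(0, a+b−1) on (0.42, 0.87) = 0.29
  (~s | s) | (~t & r) = min(1, a+b) on (1.00, 0.29) = 1.00
  → value = 1.0000
|0.9100 − 1.0000| = 0.090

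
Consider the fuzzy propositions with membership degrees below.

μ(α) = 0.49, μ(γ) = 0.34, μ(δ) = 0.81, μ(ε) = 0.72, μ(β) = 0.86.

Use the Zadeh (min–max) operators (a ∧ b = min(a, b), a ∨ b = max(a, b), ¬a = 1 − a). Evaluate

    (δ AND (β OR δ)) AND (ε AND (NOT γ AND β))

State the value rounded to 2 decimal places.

β OR δ = max(a, b) on (0.86, 0.81) = 0.86
δ AND (β OR δ) = min(a, b) on (0.81, 0.86) = 0.81
NOT γ = 1 − 0.34 = 0.66
NOT γ AND β = min(a, b) on (0.66, 0.86) = 0.66
ε AND (NOT γ AND β) = min(a, b) on (0.72, 0.66) = 0.66
(δ AND (β OR δ)) AND (ε AND (NOT γ AND β)) = min(a, b) on (0.81, 0.66) = 0.66

0.66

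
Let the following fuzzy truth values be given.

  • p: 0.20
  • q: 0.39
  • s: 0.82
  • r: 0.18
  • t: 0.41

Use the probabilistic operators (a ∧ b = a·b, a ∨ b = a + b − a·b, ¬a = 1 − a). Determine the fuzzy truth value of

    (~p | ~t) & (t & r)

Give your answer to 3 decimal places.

~p = 1 − 0.2000 = 0.8000
~t = 1 − 0.4100 = 0.5900
~p | ~t = a + b − a·b on (0.8000, 0.5900) = 0.9180
t & r = a·b on (0.4100, 0.1800) = 0.0738
(~p | ~t) & (t & r) = a·b on (0.9180, 0.0738) = 0.0677

0.068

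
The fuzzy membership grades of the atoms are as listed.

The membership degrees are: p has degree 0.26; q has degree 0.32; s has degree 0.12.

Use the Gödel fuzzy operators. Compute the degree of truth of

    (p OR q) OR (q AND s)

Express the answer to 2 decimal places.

0.32

p OR q = max(a, b) on (0.26, 0.32) = 0.32
q AND s = min(a, b) on (0.32, 0.12) = 0.12
(p OR q) OR (q AND s) = max(a, b) on (0.32, 0.12) = 0.32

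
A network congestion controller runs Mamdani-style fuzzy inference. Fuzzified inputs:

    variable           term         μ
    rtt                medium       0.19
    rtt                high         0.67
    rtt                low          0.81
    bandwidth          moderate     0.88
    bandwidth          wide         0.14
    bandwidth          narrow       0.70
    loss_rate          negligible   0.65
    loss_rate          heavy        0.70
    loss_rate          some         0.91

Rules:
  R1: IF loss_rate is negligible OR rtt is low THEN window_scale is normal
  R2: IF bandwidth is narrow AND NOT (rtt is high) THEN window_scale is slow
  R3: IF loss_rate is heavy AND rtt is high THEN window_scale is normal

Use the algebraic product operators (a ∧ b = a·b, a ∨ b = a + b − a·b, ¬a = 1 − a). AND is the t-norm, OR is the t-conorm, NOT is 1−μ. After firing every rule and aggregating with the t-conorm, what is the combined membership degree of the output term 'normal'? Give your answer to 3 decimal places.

0.965

R1: negligible=0.65, low=0.81; OR[a + b − a·b] → w = 0.9335
R2: narrow=0.70, ¬high=1−0.67=0.33; AND[a·b] → w = 0.2310
R3: heavy=0.70, high=0.67; AND[a·b] → w = 0.4690
Rules with consequent 'normal': {R1, R3} → strengths 0.9335, 0.4690
Aggregate via t-conorm [a + b − a·b]: 0.9647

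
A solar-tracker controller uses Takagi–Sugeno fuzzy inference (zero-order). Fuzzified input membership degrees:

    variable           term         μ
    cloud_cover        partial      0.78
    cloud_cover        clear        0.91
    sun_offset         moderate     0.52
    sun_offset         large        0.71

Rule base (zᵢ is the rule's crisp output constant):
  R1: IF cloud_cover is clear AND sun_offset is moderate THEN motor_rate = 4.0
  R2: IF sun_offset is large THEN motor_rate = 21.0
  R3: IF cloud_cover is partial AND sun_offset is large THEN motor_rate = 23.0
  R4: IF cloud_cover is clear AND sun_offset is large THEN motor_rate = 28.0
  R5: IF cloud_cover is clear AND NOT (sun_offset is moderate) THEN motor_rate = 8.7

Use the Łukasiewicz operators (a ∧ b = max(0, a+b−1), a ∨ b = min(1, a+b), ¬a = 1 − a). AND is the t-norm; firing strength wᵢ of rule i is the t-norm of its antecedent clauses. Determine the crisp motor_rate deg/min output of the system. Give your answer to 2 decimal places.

R1 (z=4.0): clear=0.91, moderate=0.52; AND[max(0, a+b−1)] → w = 0.43
R2 (z=21.0): large=0.71 → w = 0.71
R3 (z=23.0): partial=0.78, large=0.71; AND[max(0, a+b−1)] → w = 0.49
R4 (z=28.0): clear=0.91, large=0.71; AND[max(0, a+b−1)] → w = 0.62
R5 (z=8.7): clear=0.91, ¬moderate=1−0.52=0.48; AND[max(0, a+b−1)] → w = 0.39
Weighted average = (0.43·4.0 + 0.71·21.0 + 0.49·23.0 + 0.62·28.0 + 0.39·8.7) / (0.43 + 0.71 + 0.49 + 0.62 + 0.39)
  = 48.6530 / 2.6400 = 18.43

18.43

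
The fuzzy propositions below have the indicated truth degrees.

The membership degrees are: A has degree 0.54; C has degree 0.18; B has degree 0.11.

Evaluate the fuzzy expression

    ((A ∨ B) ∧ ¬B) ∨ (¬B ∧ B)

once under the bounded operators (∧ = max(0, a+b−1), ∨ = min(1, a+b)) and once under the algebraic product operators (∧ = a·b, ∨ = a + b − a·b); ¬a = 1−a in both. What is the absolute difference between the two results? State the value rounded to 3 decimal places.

0.032

Under bounded:
  A ∨ B = min(1, a+b) on (0.54, 0.11) = 0.65
  ¬B = 1 − 0.11 = 0.89
  (A ∨ B) ∧ ¬B = max(0, a+b−1) on (0.65, 0.89) = 0.54
  ¬B = 1 − 0.11 = 0.89
  ¬B ∧ B = max(0, a+b−1) on (0.89, 0.11) = 0.00
  ((A ∨ B) ∧ ¬B) ∨ (¬B ∧ B) = min(1, a+b) on (0.54, 0.00) = 0.54
  → value = 0.5400
Under algebraic product:
  A ∨ B = a + b − a·b on (0.5400, 0.1100) = 0.5906
  ¬B = 1 − 0.1100 = 0.8900
  (A ∨ B) ∧ ¬B = a·b on (0.5906, 0.8900) = 0.5256
  ¬B = 1 − 0.1100 = 0.8900
  ¬B ∧ B = a·b on (0.8900, 0.1100) = 0.0979
  ((A ∨ B) ∧ ¬B) ∨ (¬B ∧ B) = a + b − a·b on (0.5256, 0.0979) = 0.5721
  → value = 0.5721
|0.5400 − 0.5721| = 0.032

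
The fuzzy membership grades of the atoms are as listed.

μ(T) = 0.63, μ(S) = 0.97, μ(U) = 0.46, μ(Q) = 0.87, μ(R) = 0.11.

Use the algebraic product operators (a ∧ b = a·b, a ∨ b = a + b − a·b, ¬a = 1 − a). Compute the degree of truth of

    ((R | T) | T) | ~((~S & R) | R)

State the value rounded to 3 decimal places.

R | T = a + b − a·b on (0.1100, 0.6300) = 0.6707
(R | T) | T = a + b − a·b on (0.6707, 0.6300) = 0.8782
~S = 1 − 0.9700 = 0.0300
~S & R = a·b on (0.0300, 0.1100) = 0.0033
(~S & R) | R = a + b − a·b on (0.0033, 0.1100) = 0.1129
~((~S & R) | R) = 1 − 0.1129 = 0.8871
((R | T) | T) | ~((~S & R) | R) = a + b − a·b on (0.8782, 0.8871) = 0.9862

0.986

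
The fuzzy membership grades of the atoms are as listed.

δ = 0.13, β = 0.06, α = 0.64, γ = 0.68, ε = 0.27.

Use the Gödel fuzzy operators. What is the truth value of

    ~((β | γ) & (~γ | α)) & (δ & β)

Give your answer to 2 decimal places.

β | γ = max(a, b) on (0.06, 0.68) = 0.68
~γ = 1 − 0.68 = 0.32
~γ | α = max(a, b) on (0.32, 0.64) = 0.64
(β | γ) & (~γ | α) = min(a, b) on (0.68, 0.64) = 0.64
~((β | γ) & (~γ | α)) = 1 − 0.64 = 0.36
δ & β = min(a, b) on (0.13, 0.06) = 0.06
~((β | γ) & (~γ | α)) & (δ & β) = min(a, b) on (0.36, 0.06) = 0.06

0.06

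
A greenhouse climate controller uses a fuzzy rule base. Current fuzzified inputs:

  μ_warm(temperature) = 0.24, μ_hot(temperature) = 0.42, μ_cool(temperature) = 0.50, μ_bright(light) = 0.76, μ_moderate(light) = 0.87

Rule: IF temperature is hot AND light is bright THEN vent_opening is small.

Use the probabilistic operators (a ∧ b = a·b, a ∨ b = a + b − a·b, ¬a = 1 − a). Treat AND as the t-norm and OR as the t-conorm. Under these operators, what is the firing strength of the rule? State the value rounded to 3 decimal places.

firing strength: hot=0.42, bright=0.76; AND[a·b] → w = 0.3192

0.319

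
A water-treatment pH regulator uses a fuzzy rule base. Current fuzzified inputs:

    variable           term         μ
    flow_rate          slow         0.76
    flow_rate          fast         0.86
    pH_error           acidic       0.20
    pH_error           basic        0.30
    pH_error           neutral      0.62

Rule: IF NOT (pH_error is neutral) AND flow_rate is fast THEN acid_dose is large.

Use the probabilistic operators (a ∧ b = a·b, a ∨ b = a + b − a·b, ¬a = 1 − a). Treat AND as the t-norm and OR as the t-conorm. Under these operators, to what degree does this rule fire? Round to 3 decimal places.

0.327

firing strength: ¬neutral=1−0.62=0.38, fast=0.86; AND[a·b] → w = 0.3268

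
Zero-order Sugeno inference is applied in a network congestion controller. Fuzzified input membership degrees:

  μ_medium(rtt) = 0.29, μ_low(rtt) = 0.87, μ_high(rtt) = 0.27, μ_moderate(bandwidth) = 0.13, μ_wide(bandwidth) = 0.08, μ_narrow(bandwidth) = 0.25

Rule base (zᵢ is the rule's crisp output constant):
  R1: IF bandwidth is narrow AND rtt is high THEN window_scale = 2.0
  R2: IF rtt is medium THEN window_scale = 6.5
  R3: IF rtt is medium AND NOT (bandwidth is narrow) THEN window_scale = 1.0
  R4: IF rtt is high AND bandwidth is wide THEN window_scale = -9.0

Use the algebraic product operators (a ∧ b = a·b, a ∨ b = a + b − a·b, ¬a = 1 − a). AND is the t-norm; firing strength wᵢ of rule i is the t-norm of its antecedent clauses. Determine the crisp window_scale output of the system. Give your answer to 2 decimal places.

3.42

R1 (z=2.0): narrow=0.25, high=0.27; AND[a·b] → w = 0.0675
R2 (z=6.5): medium=0.29 → w = 0.2900
R3 (z=1.0): medium=0.29, ¬narrow=1−0.25=0.75; AND[a·b] → w = 0.2175
R4 (z=-9.0): high=0.27, wide=0.08; AND[a·b] → w = 0.0216
Weighted average = (0.0675·2.0 + 0.2900·6.5 + 0.2175·1.0 + 0.0216·-9.0) / (0.0675 + 0.2900 + 0.2175 + 0.0216)
  = 2.0431 / 0.5966 = 3.42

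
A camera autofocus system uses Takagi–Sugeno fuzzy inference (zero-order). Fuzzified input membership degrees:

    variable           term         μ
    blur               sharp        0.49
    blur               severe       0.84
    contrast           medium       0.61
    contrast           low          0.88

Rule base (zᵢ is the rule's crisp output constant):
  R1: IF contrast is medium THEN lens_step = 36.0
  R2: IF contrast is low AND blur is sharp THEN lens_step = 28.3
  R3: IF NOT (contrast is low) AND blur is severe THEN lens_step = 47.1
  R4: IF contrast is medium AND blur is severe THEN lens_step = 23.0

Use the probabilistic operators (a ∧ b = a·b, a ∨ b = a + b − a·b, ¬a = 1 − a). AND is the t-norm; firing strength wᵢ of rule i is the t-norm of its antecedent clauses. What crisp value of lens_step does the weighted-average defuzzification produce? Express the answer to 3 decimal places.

R1 (z=36.0): medium=0.61 → w = 0.6100
R2 (z=28.3): low=0.88, sharp=0.49; AND[a·b] → w = 0.4312
R3 (z=47.1): ¬low=1−0.88=0.12, severe=0.84; AND[a·b] → w = 0.1008
R4 (z=23.0): medium=0.61, severe=0.84; AND[a·b] → w = 0.5124
Weighted average = (0.6100·36.0 + 0.4312·28.3 + 0.1008·47.1 + 0.5124·23.0) / (0.6100 + 0.4312 + 0.1008 + 0.5124)
  = 50.6958 / 1.6544 = 30.643

30.643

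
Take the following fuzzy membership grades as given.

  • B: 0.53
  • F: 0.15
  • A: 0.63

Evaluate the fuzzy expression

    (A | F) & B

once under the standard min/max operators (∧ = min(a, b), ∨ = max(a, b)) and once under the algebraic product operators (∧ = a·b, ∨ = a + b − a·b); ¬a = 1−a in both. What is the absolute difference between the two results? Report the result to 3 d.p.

Under standard min/max:
  A | F = max(a, b) on (0.63, 0.15) = 0.63
  (A | F) & B = min(a, b) on (0.63, 0.53) = 0.53
  → value = 0.5300
Under algebraic product:
  A | F = a + b − a·b on (0.6300, 0.1500) = 0.6855
  (A | F) & B = a·b on (0.6855, 0.5300) = 0.3633
  → value = 0.3633
|0.5300 − 0.3633| = 0.167

0.167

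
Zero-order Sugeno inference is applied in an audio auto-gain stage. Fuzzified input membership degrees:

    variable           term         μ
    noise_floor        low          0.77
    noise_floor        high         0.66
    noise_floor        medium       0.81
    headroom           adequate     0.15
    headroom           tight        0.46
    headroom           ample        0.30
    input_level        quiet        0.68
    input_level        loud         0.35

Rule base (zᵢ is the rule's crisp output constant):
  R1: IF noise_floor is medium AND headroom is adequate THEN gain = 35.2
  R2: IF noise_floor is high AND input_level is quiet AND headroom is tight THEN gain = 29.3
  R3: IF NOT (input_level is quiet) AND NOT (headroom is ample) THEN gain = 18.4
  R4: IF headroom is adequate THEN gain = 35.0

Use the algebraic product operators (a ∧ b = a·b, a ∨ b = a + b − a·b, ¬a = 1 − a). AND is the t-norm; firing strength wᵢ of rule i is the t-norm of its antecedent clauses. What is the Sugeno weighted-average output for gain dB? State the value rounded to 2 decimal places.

28.06

R1 (z=35.2): medium=0.81, adequate=0.15; AND[a·b] → w = 0.1215
R2 (z=29.3): high=0.66, quiet=0.68, tight=0.46; AND[a·b] → w = 0.2064
R3 (z=18.4): ¬quiet=1−0.68=0.32, ¬ample=1−0.30=0.70; AND[a·b] → w = 0.2240
R4 (z=35.0): adequate=0.15 → w = 0.1500
Weighted average = (0.1215·35.2 + 0.2064·29.3 + 0.2240·18.4 + 0.1500·35.0) / (0.1215 + 0.2064 + 0.2240 + 0.1500)
  = 19.6973 / 0.7019 = 28.06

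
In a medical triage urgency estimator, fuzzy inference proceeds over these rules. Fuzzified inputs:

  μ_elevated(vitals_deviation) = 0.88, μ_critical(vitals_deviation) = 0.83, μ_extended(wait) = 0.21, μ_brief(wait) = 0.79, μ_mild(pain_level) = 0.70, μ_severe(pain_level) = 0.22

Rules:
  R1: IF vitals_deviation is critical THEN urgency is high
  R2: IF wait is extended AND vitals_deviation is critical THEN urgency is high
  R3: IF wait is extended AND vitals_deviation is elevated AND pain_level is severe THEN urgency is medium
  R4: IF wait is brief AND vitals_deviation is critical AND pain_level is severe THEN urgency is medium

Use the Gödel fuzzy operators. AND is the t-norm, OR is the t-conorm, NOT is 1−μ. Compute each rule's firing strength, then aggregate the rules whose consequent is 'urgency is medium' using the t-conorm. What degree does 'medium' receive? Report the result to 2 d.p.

0.22

R1: critical=0.83 → w = 0.83
R2: extended=0.21, critical=0.83; AND[min(a, b)] → w = 0.21
R3: extended=0.21, elevated=0.88, severe=0.22; AND[min(a, b)] → w = 0.21
R4: brief=0.79, critical=0.83, severe=0.22; AND[min(a, b)] → w = 0.22
Rules with consequent 'medium': {R3, R4} → strengths 0.21, 0.22
Aggregate via t-conorm [max(a, b)]: 0.22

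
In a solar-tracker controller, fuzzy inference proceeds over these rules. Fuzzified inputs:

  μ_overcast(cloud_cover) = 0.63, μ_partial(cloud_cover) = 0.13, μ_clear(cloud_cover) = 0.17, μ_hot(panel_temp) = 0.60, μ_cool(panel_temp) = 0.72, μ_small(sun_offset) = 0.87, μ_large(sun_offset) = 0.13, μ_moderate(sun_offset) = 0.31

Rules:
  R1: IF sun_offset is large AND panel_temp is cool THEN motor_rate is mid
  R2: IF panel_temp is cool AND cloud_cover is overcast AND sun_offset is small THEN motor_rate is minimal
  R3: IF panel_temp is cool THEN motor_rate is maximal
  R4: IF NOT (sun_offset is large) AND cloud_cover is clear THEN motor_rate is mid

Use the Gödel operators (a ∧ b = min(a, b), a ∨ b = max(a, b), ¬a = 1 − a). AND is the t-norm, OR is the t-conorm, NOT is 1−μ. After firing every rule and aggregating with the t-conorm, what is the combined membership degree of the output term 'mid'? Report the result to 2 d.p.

0.17

R1: large=0.13, cool=0.72; AND[min(a, b)] → w = 0.13
R2: cool=0.72, overcast=0.63, small=0.87; AND[min(a, b)] → w = 0.63
R3: cool=0.72 → w = 0.72
R4: ¬large=1−0.13=0.87, clear=0.17; AND[min(a, b)] → w = 0.17
Rules with consequent 'mid': {R1, R4} → strengths 0.13, 0.17
Aggregate via t-conorm [max(a, b)]: 0.17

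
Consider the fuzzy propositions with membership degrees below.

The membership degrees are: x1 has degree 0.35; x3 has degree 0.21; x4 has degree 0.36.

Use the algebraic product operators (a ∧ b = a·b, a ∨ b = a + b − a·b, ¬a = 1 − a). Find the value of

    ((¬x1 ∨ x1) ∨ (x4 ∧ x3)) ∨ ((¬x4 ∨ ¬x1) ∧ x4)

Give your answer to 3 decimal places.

0.856

¬x1 = 1 − 0.3500 = 0.6500
¬x1 ∨ x1 = a + b − a·b on (0.6500, 0.3500) = 0.7725
x4 ∧ x3 = a·b on (0.3600, 0.2100) = 0.0756
(¬x1 ∨ x1) ∨ (x4 ∧ x3) = a + b − a·b on (0.7725, 0.0756) = 0.7897
¬x4 = 1 − 0.3600 = 0.6400
¬x1 = 1 − 0.3500 = 0.6500
¬x4 ∨ ¬x1 = a + b − a·b on (0.6400, 0.6500) = 0.8740
(¬x4 ∨ ¬x1) ∧ x4 = a·b on (0.8740, 0.3600) = 0.3146
((¬x1 ∨ x1) ∨ (x4 ∧ x3)) ∨ ((¬x4 ∨ ¬x1) ∧ x4) = a + b − a·b on (0.7897, 0.3146) = 0.8559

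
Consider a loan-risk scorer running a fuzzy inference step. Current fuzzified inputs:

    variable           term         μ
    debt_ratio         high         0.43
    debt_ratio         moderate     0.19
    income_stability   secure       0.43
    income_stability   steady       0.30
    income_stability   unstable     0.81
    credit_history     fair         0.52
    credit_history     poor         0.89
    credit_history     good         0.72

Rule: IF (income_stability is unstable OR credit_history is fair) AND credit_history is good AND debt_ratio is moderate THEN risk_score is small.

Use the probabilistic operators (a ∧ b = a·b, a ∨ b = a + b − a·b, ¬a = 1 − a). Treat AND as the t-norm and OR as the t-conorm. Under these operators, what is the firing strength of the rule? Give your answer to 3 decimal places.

firing strength: (unstable=0.81 OR fair=0.52) = 0.9088; AND[a·b] with good=0.72, moderate=0.19 → w = 0.1243

0.124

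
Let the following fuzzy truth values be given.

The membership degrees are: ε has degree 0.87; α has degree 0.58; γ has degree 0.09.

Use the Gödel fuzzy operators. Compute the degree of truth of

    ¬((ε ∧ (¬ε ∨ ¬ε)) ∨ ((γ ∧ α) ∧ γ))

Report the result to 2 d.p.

¬ε = 1 − 0.87 = 0.13
¬ε = 1 − 0.87 = 0.13
¬ε ∨ ¬ε = max(a, b) on (0.13, 0.13) = 0.13
ε ∧ (¬ε ∨ ¬ε) = min(a, b) on (0.87, 0.13) = 0.13
γ ∧ α = min(a, b) on (0.09, 0.58) = 0.09
(γ ∧ α) ∧ γ = min(a, b) on (0.09, 0.09) = 0.09
(ε ∧ (¬ε ∨ ¬ε)) ∨ ((γ ∧ α) ∧ γ) = max(a, b) on (0.13, 0.09) = 0.13
¬((ε ∧ (¬ε ∨ ¬ε)) ∨ ((γ ∧ α) ∧ γ)) = 1 − 0.13 = 0.87

0.87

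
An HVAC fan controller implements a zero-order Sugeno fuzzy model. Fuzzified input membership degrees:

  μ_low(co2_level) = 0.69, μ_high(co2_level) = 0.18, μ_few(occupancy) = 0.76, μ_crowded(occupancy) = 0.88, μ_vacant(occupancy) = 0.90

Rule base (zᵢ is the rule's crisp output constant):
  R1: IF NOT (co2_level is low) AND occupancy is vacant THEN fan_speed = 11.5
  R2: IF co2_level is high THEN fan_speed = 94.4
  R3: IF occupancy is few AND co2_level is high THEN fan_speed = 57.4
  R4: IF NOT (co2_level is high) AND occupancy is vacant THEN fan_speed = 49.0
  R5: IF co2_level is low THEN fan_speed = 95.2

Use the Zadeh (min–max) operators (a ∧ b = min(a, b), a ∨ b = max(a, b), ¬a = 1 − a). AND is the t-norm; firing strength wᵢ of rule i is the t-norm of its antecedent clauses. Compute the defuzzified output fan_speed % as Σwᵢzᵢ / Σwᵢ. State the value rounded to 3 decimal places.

62.733

R1 (z=11.5): ¬low=1−0.69=0.31, vacant=0.90; AND[min(a, b)] → w = 0.31
R2 (z=94.4): high=0.18 → w = 0.18
R3 (z=57.4): few=0.76, high=0.18; AND[min(a, b)] → w = 0.18
R4 (z=49.0): ¬high=1−0.18=0.82, vacant=0.90; AND[min(a, b)] → w = 0.82
R5 (z=95.2): low=0.69 → w = 0.69
Weighted average = (0.31·11.5 + 0.18·94.4 + 0.18·57.4 + 0.82·49.0 + 0.69·95.2) / (0.31 + 0.18 + 0.18 + 0.82 + 0.69)
  = 136.7570 / 2.1800 = 62.733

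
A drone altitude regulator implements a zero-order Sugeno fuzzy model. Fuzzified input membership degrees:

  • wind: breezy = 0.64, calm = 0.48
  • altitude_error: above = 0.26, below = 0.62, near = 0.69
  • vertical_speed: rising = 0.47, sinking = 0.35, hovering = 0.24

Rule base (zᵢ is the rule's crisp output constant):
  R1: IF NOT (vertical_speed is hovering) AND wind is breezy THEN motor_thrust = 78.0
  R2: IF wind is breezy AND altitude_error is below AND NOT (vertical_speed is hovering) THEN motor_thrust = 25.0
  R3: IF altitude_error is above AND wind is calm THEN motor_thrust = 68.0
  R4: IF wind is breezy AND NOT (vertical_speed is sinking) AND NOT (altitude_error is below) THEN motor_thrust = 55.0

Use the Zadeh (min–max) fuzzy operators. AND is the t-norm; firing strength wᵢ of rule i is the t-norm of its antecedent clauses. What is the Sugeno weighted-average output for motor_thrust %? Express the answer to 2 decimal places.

R1 (z=78.0): ¬hovering=1−0.24=0.76, breezy=0.64; AND[min(a, b)] → w = 0.64
R2 (z=25.0): breezy=0.64, below=0.62, ¬hovering=1−0.24=0.76; AND[min(a, b)] → w = 0.62
R3 (z=68.0): above=0.26, calm=0.48; AND[min(a, b)] → w = 0.26
R4 (z=55.0): breezy=0.64, ¬sinking=1−0.35=0.65, ¬below=1−0.62=0.38; AND[min(a, b)] → w = 0.38
Weighted average = (0.64·78.0 + 0.62·25.0 + 0.26·68.0 + 0.38·55.0) / (0.64 + 0.62 + 0.26 + 0.38)
  = 104.0000 / 1.9000 = 54.74

54.74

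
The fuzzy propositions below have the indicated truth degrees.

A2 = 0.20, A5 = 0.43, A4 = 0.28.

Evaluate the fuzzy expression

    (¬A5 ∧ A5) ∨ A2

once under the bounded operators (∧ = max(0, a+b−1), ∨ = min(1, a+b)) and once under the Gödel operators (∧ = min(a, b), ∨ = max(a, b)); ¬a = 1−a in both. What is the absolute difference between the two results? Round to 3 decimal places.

0.230

Under bounded:
  ¬A5 = 1 − 0.43 = 0.57
  ¬A5 ∧ A5 = max(0, a+b−1) on (0.57, 0.43) = 0.00
  (¬A5 ∧ A5) ∨ A2 = min(1, a+b) on (0.00, 0.20) = 0.20
  → value = 0.2000
Under Gödel:
  ¬A5 = 1 − 0.43 = 0.57
  ¬A5 ∧ A5 = min(a, b) on (0.57, 0.43) = 0.43
  (¬A5 ∧ A5) ∨ A2 = max(a, b) on (0.43, 0.20) = 0.43
  → value = 0.4300
|0.2000 − 0.4300| = 0.230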